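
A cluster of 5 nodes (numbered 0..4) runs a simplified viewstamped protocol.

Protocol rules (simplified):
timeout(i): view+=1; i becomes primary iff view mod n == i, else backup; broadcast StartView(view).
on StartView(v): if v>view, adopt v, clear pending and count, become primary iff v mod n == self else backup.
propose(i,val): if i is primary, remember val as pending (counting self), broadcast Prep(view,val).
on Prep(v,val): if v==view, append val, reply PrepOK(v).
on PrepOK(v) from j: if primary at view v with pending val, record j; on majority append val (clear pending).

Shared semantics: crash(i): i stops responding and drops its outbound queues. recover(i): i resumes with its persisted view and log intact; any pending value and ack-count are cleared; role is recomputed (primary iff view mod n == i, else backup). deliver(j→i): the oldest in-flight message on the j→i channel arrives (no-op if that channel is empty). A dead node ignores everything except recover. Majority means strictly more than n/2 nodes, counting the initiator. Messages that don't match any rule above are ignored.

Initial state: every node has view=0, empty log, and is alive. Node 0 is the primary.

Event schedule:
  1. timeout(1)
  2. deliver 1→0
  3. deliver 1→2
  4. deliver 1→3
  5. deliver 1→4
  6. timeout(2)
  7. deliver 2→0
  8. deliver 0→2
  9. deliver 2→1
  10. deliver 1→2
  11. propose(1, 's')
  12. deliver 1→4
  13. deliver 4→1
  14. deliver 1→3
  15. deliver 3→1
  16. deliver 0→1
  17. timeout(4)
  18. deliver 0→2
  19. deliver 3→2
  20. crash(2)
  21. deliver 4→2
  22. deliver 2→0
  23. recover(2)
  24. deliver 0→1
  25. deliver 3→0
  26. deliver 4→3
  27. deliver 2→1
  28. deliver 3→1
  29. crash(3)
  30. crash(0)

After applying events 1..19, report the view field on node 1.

2

[1] timeout(1) → N1(prim v1 [-])
[2] deliver 1→0 → N0(back v1 [-])
[3] deliver 1→2 → N2(back v1 [-])
[4] deliver 1→3 → N3(back v1 [-])
[5] deliver 1→4 → N4(back v1 [-])
[6] timeout(2) → N2(prim v2 [-])
[7] deliver 2→0 → N0(back v2 [-])
[8] deliver 0→2 → ∅
[9] deliver 2→1 → N1(back v2 [-])
[10] deliver 1→2 → ∅
[11] propose(1,'s') → ∅
[12] deliver 1→4 → ∅
[13] deliver 4→1 → ∅
[14] deliver 1→3 → ∅
[15] deliver 3→1 → ∅
[16] deliver 0→1 → ∅
[17] timeout(4) → N4(back v2 [-])
[18] deliver 0→2 → ∅
[19] deliver 3→2 → ∅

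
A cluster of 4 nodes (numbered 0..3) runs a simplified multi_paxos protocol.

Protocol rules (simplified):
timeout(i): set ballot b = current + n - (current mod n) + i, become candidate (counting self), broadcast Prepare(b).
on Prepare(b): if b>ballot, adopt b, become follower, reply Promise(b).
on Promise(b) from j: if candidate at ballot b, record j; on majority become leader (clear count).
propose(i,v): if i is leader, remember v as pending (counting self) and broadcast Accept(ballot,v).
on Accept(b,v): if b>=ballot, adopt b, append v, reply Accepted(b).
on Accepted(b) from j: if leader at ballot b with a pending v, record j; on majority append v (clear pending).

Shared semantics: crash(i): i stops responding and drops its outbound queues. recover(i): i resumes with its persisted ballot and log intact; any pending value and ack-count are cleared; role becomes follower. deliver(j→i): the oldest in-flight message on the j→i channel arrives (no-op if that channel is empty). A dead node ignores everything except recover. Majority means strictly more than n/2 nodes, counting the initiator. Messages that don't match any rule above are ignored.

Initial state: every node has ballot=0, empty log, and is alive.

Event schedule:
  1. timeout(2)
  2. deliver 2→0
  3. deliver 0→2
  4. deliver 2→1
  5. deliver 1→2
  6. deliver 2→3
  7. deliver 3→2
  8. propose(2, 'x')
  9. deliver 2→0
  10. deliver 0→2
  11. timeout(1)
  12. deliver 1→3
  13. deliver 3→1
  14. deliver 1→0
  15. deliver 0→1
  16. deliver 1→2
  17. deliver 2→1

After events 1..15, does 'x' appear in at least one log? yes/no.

e1 timeout(2): 2[cand,b=6,-]
e2 deliver 2→0: 0[foll,b=6,-]
e3 deliver 0→2: ·
e4 deliver 2→1: 1[foll,b=6,-]
e5 deliver 1→2: 2[lead,b=6,-]
e6 deliver 2→3: 3[foll,b=6,-]
e7 deliver 3→2: ·
e8 propose(2,'x'): ·
e9 deliver 2→0: 0[foll,b=6,x]
e10 deliver 0→2: ·
e11 timeout(1): 1[cand,b=9,-]
e12 deliver 1→3: 3[foll,b=9,-]
e13 deliver 3→1: ·
e14 deliver 1→0: 0[foll,b=9,x]
e15 deliver 0→1: 1[lead,b=9,-]

yes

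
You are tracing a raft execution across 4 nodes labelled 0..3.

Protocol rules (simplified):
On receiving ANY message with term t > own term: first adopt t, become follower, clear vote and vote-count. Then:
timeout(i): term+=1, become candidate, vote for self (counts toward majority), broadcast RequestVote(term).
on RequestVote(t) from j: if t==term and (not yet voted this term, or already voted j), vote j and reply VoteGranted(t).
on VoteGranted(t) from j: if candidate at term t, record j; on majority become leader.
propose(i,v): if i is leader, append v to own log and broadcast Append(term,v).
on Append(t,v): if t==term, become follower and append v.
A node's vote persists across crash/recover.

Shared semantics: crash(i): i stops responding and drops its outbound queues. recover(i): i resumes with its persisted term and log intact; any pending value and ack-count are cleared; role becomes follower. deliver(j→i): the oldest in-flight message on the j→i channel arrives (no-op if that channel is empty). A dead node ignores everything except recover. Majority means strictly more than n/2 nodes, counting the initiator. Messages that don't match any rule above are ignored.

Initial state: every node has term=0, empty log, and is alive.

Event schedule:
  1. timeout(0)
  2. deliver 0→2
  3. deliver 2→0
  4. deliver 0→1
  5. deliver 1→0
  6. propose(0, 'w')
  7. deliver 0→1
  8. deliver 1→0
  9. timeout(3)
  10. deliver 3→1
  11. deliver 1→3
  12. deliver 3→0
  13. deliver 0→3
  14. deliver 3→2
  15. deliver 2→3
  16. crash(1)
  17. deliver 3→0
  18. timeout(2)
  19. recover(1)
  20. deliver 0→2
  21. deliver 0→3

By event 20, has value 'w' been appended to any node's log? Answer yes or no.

1. timeout(0):  <0:cand t1 ->
2. deliver 0→2:  <2:foll t1 ->
3. deliver 2→0:  nop
4. deliver 0→1:  <1:foll t1 ->
5. deliver 1→0:  <0:lead t1 ->
6. propose(0,'w'):  <0:lead t1 w>
7. deliver 0→1:  <1:foll t1 w>
8. deliver 1→0:  nop
9. timeout(3):  <3:cand t1 ->
10. deliver 3→1:  nop
11. deliver 1→3:  nop
12. deliver 3→0:  nop
13. deliver 0→3:  nop
14. deliver 3→2:  nop
15. deliver 2→3:  nop
16. crash(1):  <1:✗foll t1 w>
17. deliver 3→0:  nop
18. timeout(2):  <2:cand t2 ->
19. recover(1):  <1:foll t1 w>
20. deliver 0→2:  nop

yes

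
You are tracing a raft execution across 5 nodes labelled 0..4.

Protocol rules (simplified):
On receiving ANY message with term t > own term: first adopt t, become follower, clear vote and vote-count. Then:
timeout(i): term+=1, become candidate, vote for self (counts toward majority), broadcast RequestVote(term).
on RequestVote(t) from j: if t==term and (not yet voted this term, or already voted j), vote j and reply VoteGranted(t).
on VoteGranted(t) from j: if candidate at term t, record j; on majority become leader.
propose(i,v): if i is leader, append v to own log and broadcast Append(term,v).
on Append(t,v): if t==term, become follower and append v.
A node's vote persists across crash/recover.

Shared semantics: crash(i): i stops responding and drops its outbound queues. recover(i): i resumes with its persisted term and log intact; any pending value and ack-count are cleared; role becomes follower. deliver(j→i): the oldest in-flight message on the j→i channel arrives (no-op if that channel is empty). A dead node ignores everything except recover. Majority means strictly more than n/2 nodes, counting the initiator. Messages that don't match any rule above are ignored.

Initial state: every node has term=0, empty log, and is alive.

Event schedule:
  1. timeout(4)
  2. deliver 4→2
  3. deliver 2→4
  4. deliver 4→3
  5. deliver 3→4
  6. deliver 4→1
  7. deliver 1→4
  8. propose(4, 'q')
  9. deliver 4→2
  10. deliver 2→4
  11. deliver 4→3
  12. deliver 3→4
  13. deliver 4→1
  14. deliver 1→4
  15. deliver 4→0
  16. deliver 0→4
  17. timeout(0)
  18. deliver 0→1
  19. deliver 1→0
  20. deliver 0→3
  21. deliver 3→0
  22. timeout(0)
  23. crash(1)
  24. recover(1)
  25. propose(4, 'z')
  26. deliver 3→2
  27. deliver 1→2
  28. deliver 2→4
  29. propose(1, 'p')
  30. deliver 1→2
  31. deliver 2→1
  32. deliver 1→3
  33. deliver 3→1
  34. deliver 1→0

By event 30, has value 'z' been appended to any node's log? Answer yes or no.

yes

[1] timeout(4) → N4(cand t1 [-])
[2] deliver 4→2 → N2(foll t1 [-])
[3] deliver 2→4 → ∅
[4] deliver 4→3 → N3(foll t1 [-])
[5] deliver 3→4 → N4(lead t1 [-])
[6] deliver 4→1 → N1(foll t1 [-])
[7] deliver 1→4 → ∅
[8] propose(4,'q') → N4(lead t1 [q])
[9] deliver 4→2 → N2(foll t1 [q])
[10] deliver 2→4 → ∅
[11] deliver 4→3 → N3(foll t1 [q])
[12] deliver 3→4 → ∅
[13] deliver 4→1 → N1(foll t1 [q])
[14] deliver 1→4 → ∅
[15] deliver 4→0 → N0(foll t1 [-])
[16] deliver 0→4 → ∅
[17] timeout(0) → N0(cand t2 [-])
[18] deliver 0→1 → N1(foll t2 [q])
[19] deliver 1→0 → ∅
[20] deliver 0→3 → N3(foll t2 [q])
[21] deliver 3→0 → N0(lead t2 [-])
[22] timeout(0) → N0(cand t3 [-])
[23] crash(1) → N1(✗foll t2 [q])
[24] recover(1) → N1(foll t2 [q])
[25] propose(4,'z') → N4(lead t1 [q,z])
[26] deliver 3→2 → ∅
[27] deliver 1→2 → ∅
[28] deliver 2→4 → ∅
[29] propose(1,'p') → ∅
[30] deliver 1→2 → ∅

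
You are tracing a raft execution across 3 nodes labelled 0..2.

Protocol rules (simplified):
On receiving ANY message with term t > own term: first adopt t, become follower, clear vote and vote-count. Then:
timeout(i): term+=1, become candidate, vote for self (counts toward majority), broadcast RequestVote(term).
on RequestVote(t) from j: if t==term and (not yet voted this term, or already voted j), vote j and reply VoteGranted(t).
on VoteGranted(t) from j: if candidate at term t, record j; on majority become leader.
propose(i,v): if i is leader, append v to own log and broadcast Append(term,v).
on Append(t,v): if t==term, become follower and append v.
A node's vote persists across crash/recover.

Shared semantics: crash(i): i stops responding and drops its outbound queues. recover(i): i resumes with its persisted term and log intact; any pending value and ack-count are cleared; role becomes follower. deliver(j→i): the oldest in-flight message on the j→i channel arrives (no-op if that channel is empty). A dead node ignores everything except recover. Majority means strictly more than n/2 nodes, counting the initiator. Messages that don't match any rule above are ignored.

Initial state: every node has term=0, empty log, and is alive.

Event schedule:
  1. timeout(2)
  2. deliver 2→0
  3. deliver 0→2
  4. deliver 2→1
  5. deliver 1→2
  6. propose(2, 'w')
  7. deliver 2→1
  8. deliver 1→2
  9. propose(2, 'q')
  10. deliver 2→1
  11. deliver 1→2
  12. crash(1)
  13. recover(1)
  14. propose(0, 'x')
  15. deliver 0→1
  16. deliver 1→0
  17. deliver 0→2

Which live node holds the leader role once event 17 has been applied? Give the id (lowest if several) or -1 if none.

2

step 1 timeout(2): 2={cand,t=1,log=-}
step 2 deliver 2→0: 0={foll,t=1,log=-}
step 3 deliver 0→2: 2={lead,t=1,log=-}
step 4 deliver 2→1: 1={foll,t=1,log=-}
step 5 deliver 1→2: —
step 6 propose(2,'w'): 2={lead,t=1,log=w}
step 7 deliver 2→1: 1={foll,t=1,log=w}
step 8 deliver 1→2: —
step 9 propose(2,'q'): 2={lead,t=1,log=w,q}
step 10 deliver 2→1: 1={foll,t=1,log=w,q}
step 11 deliver 1→2: —
step 12 crash(1): 1={✗foll,t=1,log=w,q}
step 13 recover(1): 1={foll,t=1,log=w,q}
step 14 propose(0,'x'): —
step 15 deliver 0→1: —
step 16 deliver 1→0: —
step 17 deliver 0→2: —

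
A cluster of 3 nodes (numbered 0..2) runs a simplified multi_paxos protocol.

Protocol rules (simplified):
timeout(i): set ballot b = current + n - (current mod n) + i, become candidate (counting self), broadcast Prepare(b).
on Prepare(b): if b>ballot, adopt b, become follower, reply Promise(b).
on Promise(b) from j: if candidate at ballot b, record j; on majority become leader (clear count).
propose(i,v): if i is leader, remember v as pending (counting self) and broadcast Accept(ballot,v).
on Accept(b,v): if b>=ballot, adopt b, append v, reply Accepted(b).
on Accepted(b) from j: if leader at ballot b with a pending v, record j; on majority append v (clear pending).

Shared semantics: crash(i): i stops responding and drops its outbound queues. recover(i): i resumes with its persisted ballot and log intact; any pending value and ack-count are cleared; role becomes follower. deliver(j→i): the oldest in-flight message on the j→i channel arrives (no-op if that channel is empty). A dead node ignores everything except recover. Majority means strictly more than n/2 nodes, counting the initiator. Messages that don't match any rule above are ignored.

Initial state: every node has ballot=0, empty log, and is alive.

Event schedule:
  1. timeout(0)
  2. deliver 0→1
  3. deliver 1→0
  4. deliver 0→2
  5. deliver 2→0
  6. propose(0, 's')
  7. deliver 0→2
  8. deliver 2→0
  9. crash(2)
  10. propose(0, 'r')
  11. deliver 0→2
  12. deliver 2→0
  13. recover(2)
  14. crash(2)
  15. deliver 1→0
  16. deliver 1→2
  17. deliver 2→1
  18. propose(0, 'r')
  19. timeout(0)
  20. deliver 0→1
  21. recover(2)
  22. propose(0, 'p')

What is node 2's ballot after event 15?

3

1. timeout(0):  <0:cand b3 ->
2. deliver 0→1:  <1:foll b3 ->
3. deliver 1→0:  <0:lead b3 ->
4. deliver 0→2:  <2:foll b3 ->
5. deliver 2→0:  nop
6. propose(0,'s'):  nop
7. deliver 0→2:  <2:foll b3 s>
8. deliver 2→0:  <0:lead b3 s>
9. crash(2):  <2:✗foll b3 s>
10. propose(0,'r'):  nop
11. deliver 0→2:  nop
12. deliver 2→0:  nop
13. recover(2):  <2:foll b3 s>
14. crash(2):  <2:✗foll b3 s>
15. deliver 1→0:  nop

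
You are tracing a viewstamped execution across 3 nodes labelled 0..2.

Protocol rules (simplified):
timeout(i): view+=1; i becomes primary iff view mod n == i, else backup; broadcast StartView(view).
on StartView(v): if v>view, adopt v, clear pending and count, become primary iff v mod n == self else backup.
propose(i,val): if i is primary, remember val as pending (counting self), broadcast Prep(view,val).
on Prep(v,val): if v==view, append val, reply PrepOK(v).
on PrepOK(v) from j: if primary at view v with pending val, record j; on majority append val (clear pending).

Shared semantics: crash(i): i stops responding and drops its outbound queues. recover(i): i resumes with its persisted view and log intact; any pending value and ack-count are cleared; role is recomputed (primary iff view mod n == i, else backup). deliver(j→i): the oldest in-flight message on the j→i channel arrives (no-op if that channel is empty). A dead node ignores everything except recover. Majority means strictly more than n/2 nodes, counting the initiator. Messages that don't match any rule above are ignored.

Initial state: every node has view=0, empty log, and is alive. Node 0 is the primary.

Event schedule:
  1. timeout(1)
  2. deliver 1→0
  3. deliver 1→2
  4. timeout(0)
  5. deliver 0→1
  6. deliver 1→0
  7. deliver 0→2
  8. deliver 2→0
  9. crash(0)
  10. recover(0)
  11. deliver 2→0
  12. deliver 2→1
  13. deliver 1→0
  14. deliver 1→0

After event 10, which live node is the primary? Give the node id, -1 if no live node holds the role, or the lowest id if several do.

after 1 — timeout(1): n1:prim/v1/[-]
after 2 — deliver 1→0: n0:back/v1/[-]
after 3 — deliver 1→2: n2:back/v1/[-]
after 4 — timeout(0): n0:back/v2/[-]
after 5 — deliver 0→1: n1:back/v2/[-]
after 6 — deliver 1→0: ·
after 7 — deliver 0→2: n2:prim/v2/[-]
after 8 — deliver 2→0: ·
after 9 — crash(0): n0:✗back/v2/[-]
after 10 — recover(0): n0:back/v2/[-]

2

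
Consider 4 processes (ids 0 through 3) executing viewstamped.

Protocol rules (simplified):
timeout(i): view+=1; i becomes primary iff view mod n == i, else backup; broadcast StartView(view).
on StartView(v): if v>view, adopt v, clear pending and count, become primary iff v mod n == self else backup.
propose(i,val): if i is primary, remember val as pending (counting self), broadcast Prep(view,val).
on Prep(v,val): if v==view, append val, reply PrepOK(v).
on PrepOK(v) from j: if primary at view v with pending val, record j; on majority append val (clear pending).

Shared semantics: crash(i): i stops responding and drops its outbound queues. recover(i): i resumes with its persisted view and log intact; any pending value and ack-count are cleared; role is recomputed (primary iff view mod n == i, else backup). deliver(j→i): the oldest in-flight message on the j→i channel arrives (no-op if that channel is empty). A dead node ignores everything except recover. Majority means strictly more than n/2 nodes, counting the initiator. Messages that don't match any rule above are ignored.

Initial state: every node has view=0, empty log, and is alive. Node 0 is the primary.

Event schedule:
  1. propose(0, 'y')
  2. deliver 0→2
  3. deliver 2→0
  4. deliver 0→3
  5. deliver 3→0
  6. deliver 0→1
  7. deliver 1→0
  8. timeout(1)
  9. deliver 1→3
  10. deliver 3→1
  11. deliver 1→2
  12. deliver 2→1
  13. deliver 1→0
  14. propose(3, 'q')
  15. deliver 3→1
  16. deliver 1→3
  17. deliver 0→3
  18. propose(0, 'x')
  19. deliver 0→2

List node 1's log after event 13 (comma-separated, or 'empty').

e1 propose(0,'y'): ·
e2 deliver 0→2: 2[back,v=0,y]
e3 deliver 2→0: ·
e4 deliver 0→3: 3[back,v=0,y]
e5 deliver 3→0: 0[prim,v=0,y]
e6 deliver 0→1: 1[back,v=0,y]
e7 deliver 1→0: ·
e8 timeout(1): 1[prim,v=1,y]
e9 deliver 1→3: 3[back,v=1,y]
e10 deliver 3→1: ·
e11 deliver 1→2: 2[back,v=1,y]
e12 deliver 2→1: ·
e13 deliver 1→0: 0[back,v=1,y]

y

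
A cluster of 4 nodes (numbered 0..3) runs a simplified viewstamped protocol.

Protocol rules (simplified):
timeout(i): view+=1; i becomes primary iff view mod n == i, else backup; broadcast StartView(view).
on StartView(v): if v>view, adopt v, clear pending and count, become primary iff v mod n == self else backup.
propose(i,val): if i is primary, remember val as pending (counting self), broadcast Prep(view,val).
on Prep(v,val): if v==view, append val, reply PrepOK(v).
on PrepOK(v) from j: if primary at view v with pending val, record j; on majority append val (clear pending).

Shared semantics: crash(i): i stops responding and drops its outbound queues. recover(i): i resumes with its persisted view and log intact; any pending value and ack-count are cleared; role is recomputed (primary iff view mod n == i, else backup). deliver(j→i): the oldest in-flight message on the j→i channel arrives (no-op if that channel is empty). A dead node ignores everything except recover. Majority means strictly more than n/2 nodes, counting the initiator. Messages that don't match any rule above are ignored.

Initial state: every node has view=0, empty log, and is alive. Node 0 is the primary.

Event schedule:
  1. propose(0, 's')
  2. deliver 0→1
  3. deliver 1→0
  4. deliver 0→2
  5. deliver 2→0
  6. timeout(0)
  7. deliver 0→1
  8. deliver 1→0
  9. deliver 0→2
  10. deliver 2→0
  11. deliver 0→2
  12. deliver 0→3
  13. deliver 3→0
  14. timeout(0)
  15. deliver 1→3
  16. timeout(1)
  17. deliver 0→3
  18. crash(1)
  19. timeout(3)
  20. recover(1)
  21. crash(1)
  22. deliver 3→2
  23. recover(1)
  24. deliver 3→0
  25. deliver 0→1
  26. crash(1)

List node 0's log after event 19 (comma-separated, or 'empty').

[1] propose(0,'s') → ∅
[2] deliver 0→1 → N1(back v0 [s])
[3] deliver 1→0 → ∅
[4] deliver 0→2 → N2(back v0 [s])
[5] deliver 2→0 → N0(prim v0 [s])
[6] timeout(0) → N0(back v1 [s])
[7] deliver 0→1 → N1(prim v1 [s])
[8] deliver 1→0 → ∅
[9] deliver 0→2 → N2(back v1 [s])
[10] deliver 2→0 → ∅
[11] deliver 0→2 → ∅
[12] deliver 0→3 → N3(back v0 [s])
[13] deliver 3→0 → ∅
[14] timeout(0) → N0(back v2 [s])
[15] deliver 1→3 → ∅
[16] timeout(1) → N1(back v2 [s])
[17] deliver 0→3 → N3(back v1 [s])
[18] crash(1) → N1(✗back v2 [s])
[19] timeout(3) → N3(back v2 [s])

s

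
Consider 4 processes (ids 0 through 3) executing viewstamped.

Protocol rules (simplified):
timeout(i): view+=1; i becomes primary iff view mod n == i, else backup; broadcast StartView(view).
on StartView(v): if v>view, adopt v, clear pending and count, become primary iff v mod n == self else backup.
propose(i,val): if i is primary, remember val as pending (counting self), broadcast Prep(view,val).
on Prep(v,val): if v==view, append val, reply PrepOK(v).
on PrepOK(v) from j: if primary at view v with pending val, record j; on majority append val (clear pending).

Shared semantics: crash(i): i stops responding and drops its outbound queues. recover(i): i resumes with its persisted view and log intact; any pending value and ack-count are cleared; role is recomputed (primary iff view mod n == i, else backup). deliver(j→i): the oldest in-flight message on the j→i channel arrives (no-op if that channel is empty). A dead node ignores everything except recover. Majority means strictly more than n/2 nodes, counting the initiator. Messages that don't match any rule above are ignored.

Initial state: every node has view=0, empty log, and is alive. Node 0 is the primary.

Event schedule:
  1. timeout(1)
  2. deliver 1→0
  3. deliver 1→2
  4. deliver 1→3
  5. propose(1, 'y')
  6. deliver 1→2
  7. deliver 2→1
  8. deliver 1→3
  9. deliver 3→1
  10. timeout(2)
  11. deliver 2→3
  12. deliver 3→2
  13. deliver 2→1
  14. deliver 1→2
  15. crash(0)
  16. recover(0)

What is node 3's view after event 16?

2

e1 timeout(1): 1[prim,v=1,-]
e2 deliver 1→0: 0[back,v=1,-]
e3 deliver 1→2: 2[back,v=1,-]
e4 deliver 1→3: 3[back,v=1,-]
e5 propose(1,'y'): ·
e6 deliver 1→2: 2[back,v=1,y]
e7 deliver 2→1: ·
e8 deliver 1→3: 3[back,v=1,y]
e9 deliver 3→1: 1[prim,v=1,y]
e10 timeout(2): 2[prim,v=2,y]
e11 deliver 2→3: 3[back,v=2,y]
e12 deliver 3→2: ·
e13 deliver 2→1: 1[back,v=2,y]
e14 deliver 1→2: ·
e15 crash(0): 0[✗back,v=1,-]
e16 recover(0): 0[back,v=1,-]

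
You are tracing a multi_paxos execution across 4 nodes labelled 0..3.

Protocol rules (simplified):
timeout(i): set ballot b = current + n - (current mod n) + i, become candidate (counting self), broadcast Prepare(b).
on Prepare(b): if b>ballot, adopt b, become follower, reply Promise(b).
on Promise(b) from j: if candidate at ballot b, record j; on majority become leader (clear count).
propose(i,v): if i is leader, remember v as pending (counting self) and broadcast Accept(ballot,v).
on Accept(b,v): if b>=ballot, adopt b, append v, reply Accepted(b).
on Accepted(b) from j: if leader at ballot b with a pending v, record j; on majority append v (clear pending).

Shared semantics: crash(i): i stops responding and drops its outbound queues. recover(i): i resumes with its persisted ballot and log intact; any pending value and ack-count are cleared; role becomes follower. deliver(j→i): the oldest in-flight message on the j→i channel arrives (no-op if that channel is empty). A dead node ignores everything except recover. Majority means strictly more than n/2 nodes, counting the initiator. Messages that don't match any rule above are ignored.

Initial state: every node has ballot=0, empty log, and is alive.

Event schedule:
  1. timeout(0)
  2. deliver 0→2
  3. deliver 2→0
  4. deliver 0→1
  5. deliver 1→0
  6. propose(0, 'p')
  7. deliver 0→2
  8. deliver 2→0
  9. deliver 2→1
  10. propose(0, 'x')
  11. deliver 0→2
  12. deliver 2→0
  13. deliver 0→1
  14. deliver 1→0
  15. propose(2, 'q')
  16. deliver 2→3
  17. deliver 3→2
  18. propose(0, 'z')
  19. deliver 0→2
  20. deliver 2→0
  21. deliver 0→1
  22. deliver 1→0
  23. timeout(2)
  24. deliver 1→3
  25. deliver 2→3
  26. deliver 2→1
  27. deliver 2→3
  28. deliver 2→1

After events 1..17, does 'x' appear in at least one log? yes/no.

yes

after 1 — timeout(0): n0:cand/b4/[-]
after 2 — deliver 0→2: n2:foll/b4/[-]
after 3 — deliver 2→0: ·
after 4 — deliver 0→1: n1:foll/b4/[-]
after 5 — deliver 1→0: n0:lead/b4/[-]
after 6 — propose(0,'p'): ·
after 7 — deliver 0→2: n2:foll/b4/[p]
after 8 — deliver 2→0: ·
after 9 — deliver 2→1: ·
after 10 — propose(0,'x'): ·
after 11 — deliver 0→2: n2:foll/b4/[p,x]
after 12 — deliver 2→0: ·
after 13 — deliver 0→1: n1:foll/b4/[p]
after 14 — deliver 1→0: n0:lead/b4/[x]
after 15 — propose(2,'q'): ·
after 16 — deliver 2→3: ·
after 17 — deliver 3→2: ·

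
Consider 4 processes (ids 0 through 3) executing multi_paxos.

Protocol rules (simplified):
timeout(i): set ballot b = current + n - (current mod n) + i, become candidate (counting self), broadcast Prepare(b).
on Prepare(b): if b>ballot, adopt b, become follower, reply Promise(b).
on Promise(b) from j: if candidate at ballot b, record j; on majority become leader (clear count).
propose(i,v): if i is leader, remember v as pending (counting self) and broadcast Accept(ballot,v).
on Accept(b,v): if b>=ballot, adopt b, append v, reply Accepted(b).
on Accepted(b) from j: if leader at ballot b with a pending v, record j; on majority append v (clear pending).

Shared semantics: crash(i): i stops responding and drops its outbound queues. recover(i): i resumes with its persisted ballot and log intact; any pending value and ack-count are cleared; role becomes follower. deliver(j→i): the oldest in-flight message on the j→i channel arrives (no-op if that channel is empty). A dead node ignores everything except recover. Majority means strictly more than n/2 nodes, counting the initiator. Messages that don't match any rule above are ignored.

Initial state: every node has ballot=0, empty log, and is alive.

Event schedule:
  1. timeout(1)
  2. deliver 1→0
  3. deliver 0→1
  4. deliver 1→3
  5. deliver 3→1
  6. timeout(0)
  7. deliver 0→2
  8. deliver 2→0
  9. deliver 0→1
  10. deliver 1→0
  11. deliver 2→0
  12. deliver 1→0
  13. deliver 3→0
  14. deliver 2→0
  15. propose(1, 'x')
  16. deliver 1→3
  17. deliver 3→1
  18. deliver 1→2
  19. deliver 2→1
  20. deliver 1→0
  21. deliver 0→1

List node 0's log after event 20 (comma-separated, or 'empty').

[1] timeout(1) → N1(cand b5 [-])
[2] deliver 1→0 → N0(foll b5 [-])
[3] deliver 0→1 → ∅
[4] deliver 1→3 → N3(foll b5 [-])
[5] deliver 3→1 → N1(lead b5 [-])
[6] timeout(0) → N0(cand b8 [-])
[7] deliver 0→2 → N2(foll b8 [-])
[8] deliver 2→0 → ∅
[9] deliver 0→1 → N1(foll b8 [-])
[10] deliver 1→0 → N0(lead b8 [-])
[11] deliver 2→0 → ∅
[12] deliver 1→0 → ∅
[13] deliver 3→0 → ∅
[14] deliver 2→0 → ∅
[15] propose(1,'x') → ∅
[16] deliver 1→3 → ∅
[17] deliver 3→1 → ∅
[18] deliver 1→2 → ∅
[19] deliver 2→1 → ∅
[20] deliver 1→0 → ∅

empty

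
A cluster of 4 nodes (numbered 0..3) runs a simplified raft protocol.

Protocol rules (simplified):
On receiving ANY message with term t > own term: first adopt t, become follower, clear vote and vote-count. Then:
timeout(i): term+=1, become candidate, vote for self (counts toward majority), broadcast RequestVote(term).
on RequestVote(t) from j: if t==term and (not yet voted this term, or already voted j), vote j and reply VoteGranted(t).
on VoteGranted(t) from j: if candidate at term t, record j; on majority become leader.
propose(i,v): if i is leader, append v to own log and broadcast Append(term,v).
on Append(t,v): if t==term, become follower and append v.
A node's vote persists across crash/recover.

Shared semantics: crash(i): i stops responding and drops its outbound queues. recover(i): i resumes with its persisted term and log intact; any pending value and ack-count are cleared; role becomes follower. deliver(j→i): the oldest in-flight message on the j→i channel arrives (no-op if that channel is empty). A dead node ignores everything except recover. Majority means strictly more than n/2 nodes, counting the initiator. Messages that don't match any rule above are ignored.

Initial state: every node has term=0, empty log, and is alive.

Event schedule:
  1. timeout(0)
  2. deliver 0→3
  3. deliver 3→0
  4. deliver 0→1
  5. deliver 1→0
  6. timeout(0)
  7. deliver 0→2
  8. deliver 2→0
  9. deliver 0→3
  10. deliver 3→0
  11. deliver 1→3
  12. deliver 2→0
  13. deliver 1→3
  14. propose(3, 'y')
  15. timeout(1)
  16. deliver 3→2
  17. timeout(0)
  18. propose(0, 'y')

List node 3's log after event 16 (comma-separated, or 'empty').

after 1 — timeout(0): n0:cand/t1/[-]
after 2 — deliver 0→3: n3:foll/t1/[-]
after 3 — deliver 3→0: ·
after 4 — deliver 0→1: n1:foll/t1/[-]
after 5 — deliver 1→0: n0:lead/t1/[-]
after 6 — timeout(0): n0:cand/t2/[-]
after 7 — deliver 0→2: n2:foll/t1/[-]
after 8 — deliver 2→0: ·
after 9 — deliver 0→3: n3:foll/t2/[-]
after 10 — deliver 3→0: ·
after 11 — deliver 1→3: ·
after 12 — deliver 2→0: ·
after 13 — deliver 1→3: ·
after 14 — propose(3,'y'): ·
after 15 — timeout(1): n1:cand/t2/[-]
after 16 — deliver 3→2: ·

empty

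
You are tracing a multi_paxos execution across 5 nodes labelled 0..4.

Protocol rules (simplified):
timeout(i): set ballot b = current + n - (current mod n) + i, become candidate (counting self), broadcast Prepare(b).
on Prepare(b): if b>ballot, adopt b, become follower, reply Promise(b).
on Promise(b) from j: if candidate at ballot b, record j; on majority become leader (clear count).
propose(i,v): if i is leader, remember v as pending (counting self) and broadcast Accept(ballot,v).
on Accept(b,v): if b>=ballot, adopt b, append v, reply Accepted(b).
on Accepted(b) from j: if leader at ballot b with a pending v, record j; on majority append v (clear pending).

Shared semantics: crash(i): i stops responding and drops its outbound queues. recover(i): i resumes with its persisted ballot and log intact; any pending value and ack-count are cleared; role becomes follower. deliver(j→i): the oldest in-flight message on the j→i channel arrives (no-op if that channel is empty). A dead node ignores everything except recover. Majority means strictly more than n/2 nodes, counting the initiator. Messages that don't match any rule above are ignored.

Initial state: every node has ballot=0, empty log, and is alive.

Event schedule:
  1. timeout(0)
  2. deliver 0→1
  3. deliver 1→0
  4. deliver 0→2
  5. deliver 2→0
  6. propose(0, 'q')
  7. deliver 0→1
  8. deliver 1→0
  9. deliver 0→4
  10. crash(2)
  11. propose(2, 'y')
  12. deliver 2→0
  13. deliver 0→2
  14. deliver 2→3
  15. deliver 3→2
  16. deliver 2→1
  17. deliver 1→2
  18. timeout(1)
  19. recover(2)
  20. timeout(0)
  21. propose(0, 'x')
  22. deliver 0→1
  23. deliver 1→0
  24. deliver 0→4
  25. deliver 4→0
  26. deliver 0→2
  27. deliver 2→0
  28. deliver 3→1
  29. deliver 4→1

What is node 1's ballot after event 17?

[1] timeout(0) → N0(cand b5 [-])
[2] deliver 0→1 → N1(foll b5 [-])
[3] deliver 1→0 → ∅
[4] deliver 0→2 → N2(foll b5 [-])
[5] deliver 2→0 → N0(lead b5 [-])
[6] propose(0,'q') → ∅
[7] deliver 0→1 → N1(foll b5 [q])
[8] deliver 1→0 → ∅
[9] deliver 0→4 → N4(foll b5 [-])
[10] crash(2) → N2(✗foll b5 [-])
[11] propose(2,'y') → ∅
[12] deliver 2→0 → ∅
[13] deliver 0→2 → ∅
[14] deliver 2→3 → ∅
[15] deliver 3→2 → ∅
[16] deliver 2→1 → ∅
[17] deliver 1→2 → ∅

5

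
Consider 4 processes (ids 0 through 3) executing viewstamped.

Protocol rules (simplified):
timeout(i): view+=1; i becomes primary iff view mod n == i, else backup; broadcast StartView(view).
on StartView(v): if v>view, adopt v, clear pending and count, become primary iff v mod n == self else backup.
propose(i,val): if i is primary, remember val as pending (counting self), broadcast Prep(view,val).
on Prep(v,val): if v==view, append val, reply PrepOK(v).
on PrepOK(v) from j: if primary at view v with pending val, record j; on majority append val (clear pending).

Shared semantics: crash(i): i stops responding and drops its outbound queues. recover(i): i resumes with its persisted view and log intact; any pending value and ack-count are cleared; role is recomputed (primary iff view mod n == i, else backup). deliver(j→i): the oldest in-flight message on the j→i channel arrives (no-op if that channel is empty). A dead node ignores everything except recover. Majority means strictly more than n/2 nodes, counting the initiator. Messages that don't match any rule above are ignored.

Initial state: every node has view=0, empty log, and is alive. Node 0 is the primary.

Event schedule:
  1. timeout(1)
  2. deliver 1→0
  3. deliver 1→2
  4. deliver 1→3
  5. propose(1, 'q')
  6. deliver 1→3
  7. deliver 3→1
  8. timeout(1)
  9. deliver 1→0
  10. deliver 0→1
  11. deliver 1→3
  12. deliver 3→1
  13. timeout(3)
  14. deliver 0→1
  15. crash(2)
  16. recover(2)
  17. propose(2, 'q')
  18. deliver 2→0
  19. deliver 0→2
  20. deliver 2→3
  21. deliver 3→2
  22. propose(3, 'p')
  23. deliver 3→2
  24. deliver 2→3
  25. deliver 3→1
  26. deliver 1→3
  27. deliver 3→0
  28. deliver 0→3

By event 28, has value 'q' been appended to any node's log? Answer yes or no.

[1] timeout(1) → N1(prim v1 [-])
[2] deliver 1→0 → N0(back v1 [-])
[3] deliver 1→2 → N2(back v1 [-])
[4] deliver 1→3 → N3(back v1 [-])
[5] propose(1,'q') → ∅
[6] deliver 1→3 → N3(back v1 [q])
[7] deliver 3→1 → ∅
[8] timeout(1) → N1(back v2 [-])
[9] deliver 1→0 → N0(back v1 [q])
[10] deliver 0→1 → ∅
[11] deliver 1→3 → N3(back v2 [q])
[12] deliver 3→1 → ∅
[13] timeout(3) → N3(prim v3 [q])
[14] deliver 0→1 → ∅
[15] crash(2) → N2(✗back v1 [-])
[16] recover(2) → N2(back v1 [-])
[17] propose(2,'q') → ∅
[18] deliver 2→0 → ∅
[19] deliver 0→2 → ∅
[20] deliver 2→3 → ∅
[21] deliver 3→2 → N2(back v3 [-])
[22] propose(3,'p') → ∅
[23] deliver 3→2 → N2(back v3 [p])
[24] deliver 2→3 → ∅
[25] deliver 3→1 → N1(back v3 [-])
[26] deliver 1→3 → ∅
[27] deliver 3→0 → N0(back v3 [q])
[28] deliver 0→3 → ∅

yes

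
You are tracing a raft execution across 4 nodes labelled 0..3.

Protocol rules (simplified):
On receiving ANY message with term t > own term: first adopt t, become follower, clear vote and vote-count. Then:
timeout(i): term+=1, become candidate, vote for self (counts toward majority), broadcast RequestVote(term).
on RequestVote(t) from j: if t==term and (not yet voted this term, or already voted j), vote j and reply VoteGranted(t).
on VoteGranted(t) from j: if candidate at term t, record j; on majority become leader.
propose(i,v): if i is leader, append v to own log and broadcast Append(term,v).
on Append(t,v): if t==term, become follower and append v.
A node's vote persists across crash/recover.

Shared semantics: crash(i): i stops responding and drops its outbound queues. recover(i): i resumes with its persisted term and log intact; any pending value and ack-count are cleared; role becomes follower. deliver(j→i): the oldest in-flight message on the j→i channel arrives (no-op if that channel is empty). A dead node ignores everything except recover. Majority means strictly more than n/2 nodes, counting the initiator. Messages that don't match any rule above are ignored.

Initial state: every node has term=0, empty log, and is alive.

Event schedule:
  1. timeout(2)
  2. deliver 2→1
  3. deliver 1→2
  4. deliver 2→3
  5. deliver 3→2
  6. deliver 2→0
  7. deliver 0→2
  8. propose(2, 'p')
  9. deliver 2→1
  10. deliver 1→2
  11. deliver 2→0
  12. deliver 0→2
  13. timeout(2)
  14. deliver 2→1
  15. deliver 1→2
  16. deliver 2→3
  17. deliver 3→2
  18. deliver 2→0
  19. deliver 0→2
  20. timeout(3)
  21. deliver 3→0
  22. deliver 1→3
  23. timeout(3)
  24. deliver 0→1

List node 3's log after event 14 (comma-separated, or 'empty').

empty

e1 timeout(2): 2[cand,t=1,-]
e2 deliver 2→1: 1[foll,t=1,-]
e3 deliver 1→2: ·
e4 deliver 2→3: 3[foll,t=1,-]
e5 deliver 3→2: 2[lead,t=1,-]
e6 deliver 2→0: 0[foll,t=1,-]
e7 deliver 0→2: ·
e8 propose(2,'p'): 2[lead,t=1,p]
e9 deliver 2→1: 1[foll,t=1,p]
e10 deliver 1→2: ·
e11 deliver 2→0: 0[foll,t=1,p]
e12 deliver 0→2: ·
e13 timeout(2): 2[cand,t=2,p]
e14 deliver 2→1: 1[foll,t=2,p]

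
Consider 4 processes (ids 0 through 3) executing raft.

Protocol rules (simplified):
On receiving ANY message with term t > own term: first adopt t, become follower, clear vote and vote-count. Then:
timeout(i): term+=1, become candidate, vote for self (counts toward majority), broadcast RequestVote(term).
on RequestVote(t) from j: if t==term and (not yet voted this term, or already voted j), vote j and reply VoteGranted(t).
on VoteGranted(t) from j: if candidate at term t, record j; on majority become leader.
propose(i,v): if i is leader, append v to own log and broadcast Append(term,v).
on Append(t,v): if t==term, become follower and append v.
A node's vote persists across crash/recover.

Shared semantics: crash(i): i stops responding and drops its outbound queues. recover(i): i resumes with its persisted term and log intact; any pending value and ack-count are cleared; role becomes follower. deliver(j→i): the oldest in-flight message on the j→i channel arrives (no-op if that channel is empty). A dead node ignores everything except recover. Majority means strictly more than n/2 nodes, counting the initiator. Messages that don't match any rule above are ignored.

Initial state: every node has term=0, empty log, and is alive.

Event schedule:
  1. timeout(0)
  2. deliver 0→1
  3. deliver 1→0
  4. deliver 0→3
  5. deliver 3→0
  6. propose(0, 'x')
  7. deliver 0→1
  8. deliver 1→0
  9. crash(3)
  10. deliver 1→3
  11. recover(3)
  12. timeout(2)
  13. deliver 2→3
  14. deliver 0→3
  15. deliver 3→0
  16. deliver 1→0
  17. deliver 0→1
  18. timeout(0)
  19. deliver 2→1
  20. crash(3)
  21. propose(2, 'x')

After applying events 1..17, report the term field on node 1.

1

1. timeout(0):  <0:cand t1 ->
2. deliver 0→1:  <1:foll t1 ->
3. deliver 1→0:  nop
4. deliver 0→3:  <3:foll t1 ->
5. deliver 3→0:  <0:lead t1 ->
6. propose(0,'x'):  <0:lead t1 x>
7. deliver 0→1:  <1:foll t1 x>
8. deliver 1→0:  nop
9. crash(3):  <3:✗foll t1 ->
10. deliver 1→3:  nop
11. recover(3):  <3:foll t1 ->
12. timeout(2):  <2:cand t1 ->
13. deliver 2→3:  nop
14. deliver 0→3:  <3:foll t1 x>
15. deliver 3→0:  nop
16. deliver 1→0:  nop
17. deliver 0→1:  nop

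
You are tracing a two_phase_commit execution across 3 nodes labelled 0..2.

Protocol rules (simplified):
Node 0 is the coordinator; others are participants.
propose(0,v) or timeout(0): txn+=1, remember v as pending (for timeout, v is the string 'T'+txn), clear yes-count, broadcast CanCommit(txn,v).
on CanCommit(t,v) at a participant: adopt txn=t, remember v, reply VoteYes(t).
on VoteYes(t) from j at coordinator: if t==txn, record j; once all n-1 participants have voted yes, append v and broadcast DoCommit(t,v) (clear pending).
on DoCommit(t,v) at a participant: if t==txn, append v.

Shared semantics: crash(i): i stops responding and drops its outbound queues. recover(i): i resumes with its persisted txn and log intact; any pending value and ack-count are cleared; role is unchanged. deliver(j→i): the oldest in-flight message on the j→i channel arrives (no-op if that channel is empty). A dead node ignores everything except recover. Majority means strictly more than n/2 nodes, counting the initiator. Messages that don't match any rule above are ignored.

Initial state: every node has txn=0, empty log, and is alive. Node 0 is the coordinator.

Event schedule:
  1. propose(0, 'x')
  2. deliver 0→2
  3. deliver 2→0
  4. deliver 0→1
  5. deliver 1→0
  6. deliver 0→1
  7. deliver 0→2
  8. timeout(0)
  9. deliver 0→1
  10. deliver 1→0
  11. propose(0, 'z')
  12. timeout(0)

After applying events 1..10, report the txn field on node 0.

2

step 1 propose(0,'x'): 0={coor,t=1,log=-}
step 2 deliver 0→2: 2={part,t=1,log=-}
step 3 deliver 2→0: —
step 4 deliver 0→1: 1={part,t=1,log=-}
step 5 deliver 1→0: 0={coor,t=1,log=x}
step 6 deliver 0→1: 1={part,t=1,log=x}
step 7 deliver 0→2: 2={part,t=1,log=x}
step 8 timeout(0): 0={coor,t=2,log=x}
step 9 deliver 0→1: 1={part,t=2,log=x}
step 10 deliver 1→0: —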